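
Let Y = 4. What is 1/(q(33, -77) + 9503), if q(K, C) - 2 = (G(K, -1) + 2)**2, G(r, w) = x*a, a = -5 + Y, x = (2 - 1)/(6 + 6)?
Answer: 144/1369249 ≈ 0.00010517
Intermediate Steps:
x = 1/12 ≈ 0.083333
a = -1 (a = -5 + 4 = -1)
G(r, w) = -1/12 (G(r, w) = (1/12)*(-1) = -1/12)
q(K, C) = 817/144 (q(K, C) = 2 + (-1/12 + 2)**2 = 2 + (23/12)**2 = 2 + 529/144 = 817/144)
1/(q(33, -77) + 9503) = 1/(817/144 + 9503) = 1/(1369249/144) = 144/1369249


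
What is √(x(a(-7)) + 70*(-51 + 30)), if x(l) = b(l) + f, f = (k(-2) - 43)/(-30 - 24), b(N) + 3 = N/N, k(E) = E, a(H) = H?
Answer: I*√52962/6 ≈ 38.356*I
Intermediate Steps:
b(N) = -2 (b(N) = -3 + N/N = -3 + 1 = -2)
f = ⅚ (f = (-2 - 43)/(-30 - 24) = -45/(-54) = -45*(-1/54) = ⅚ ≈ 0.83333)
x(l) = -7/6 (x(l) = -2 + ⅚ = -7/6)
√(x(a(-7)) + 70*(-51 + 30)) = √(-7/6 + 70*(-51 + 30)) = √(-7/6 + 70*(-21)) = √(-7/6 - 1470) = √(-8827/6) = I*√52962/6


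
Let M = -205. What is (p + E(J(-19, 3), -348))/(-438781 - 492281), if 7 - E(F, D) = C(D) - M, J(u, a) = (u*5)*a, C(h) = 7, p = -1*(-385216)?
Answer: -11667/28214 ≈ -0.41352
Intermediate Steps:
p = 385216
J(u, a) = 5*a*u (J(u, a) = (5*u)*a = 5*a*u)
E(F, D) = -205 (E(F, D) = 7 - (7 - 1*(-205)) = 7 - (7 + 205) = 7 - 1*212 = 7 - 212 = -205)
(p + E(J(-19, 3), -348))/(-438781 - 492281) = (385216 - 205)/(-438781 - 492281) = 385011/(-931062) = 385011*(-1/931062) = -11667/28214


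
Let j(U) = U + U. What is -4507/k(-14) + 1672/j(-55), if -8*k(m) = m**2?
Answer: 41346/245 ≈ 168.76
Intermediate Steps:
j(U) = 2*U
k(m) = -m**2/8
-4507/k(-14) + 1672/j(-55) = -4507/((-1/8*(-14)**2)) + 1672/((2*(-55))) = -4507/((-1/8*196)) + 1672/(-110) = -4507/(-49/2) + 1672*(-1/110) = -4507*(-2/49) - 76/5 = 9014/49 - 76/5 = 41346/245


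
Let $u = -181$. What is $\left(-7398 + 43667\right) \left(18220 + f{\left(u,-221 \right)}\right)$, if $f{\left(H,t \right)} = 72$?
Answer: $663432548$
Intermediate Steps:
$\left(-7398 + 43667\right) \left(18220 + f{\left(u,-221 \right)}\right) = \left(-7398 + 43667\right) \left(18220 + 72\right) = 36269 \cdot 18292 = 663432548$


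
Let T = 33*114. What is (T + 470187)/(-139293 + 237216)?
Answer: 22569/4663 ≈ 4.8400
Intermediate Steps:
T = 3762
(T + 470187)/(-139293 + 237216) = (3762 + 470187)/(-139293 + 237216) = 473949/97923 = 473949*(1/97923) = 22569/4663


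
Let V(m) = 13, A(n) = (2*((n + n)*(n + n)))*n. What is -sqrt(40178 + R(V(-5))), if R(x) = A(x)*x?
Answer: -sqrt(268666) ≈ -518.33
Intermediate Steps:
A(n) = 8*n**3 (A(n) = (2*((2*n)*(2*n)))*n = (2*(4*n**2))*n = (8*n**2)*n = 8*n**3)
R(x) = 8*x**4 (R(x) = (8*x**3)*x = 8*x**4)
-sqrt(40178 + R(V(-5))) = -sqrt(40178 + 8*13**4) = -sqrt(40178 + 8*28561) = -sqrt(40178 + 228488) = -sqrt(268666)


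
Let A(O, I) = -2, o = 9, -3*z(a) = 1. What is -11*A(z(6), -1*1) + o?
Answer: 31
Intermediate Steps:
z(a) = -⅓ (z(a) = -⅓*1 = -⅓)
-11*A(z(6), -1*1) + o = -11*(-2) + 9 = 22 + 9 = 31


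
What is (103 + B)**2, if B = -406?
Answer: 91809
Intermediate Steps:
(103 + B)**2 = (103 - 406)**2 = (-303)**2 = 91809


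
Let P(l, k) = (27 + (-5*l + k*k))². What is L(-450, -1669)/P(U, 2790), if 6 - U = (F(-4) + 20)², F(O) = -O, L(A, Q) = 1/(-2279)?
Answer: -1/138191747609847591 ≈ -7.2363e-18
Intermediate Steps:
L(A, Q) = -1/2279
U = -570 (U = 6 - (-1*(-4) + 20)² = 6 - (4 + 20)² = 6 - 1*24² = 6 - 1*576 = 6 - 576 = -570)
P(l, k) = (27 + k² - 5*l)² (P(l, k) = (27 + (-5*l + k²))² = (27 + (k² - 5*l))² = (27 + k² - 5*l)²)
L(-450, -1669)/P(U, 2790) = -1/(2279*(27 + 2790² - 5*(-570))²) = -1/(2279*(27 + 7784100 + 2850)²) = -1/(2279*(7786977²)) = -1/2279/60637010798529 = -1/2279*1/60637010798529 = -1/138191747609847591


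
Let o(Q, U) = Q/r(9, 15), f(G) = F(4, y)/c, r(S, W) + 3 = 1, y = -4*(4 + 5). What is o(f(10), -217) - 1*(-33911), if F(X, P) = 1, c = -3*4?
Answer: 813865/24 ≈ 33911.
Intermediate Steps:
c = -12
y = -36 (y = -4*9 = -36)
r(S, W) = -2 (r(S, W) = -3 + 1 = -2)
f(G) = -1/12 (f(G) = 1/(-12) = 1*(-1/12) = -1/12)
o(Q, U) = -Q/2 (o(Q, U) = Q/(-2) = Q*(-1/2) = -Q/2)
o(f(10), -217) - 1*(-33911) = -1/2*(-1/12) - 1*(-33911) = 1/24 + 33911 = 813865/24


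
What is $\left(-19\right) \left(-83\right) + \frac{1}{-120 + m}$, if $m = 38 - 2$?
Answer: $\frac{132467}{84} \approx 1577.0$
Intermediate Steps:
$m = 36$
$\left(-19\right) \left(-83\right) + \frac{1}{-120 + m} = \left(-19\right) \left(-83\right) + \frac{1}{-120 + 36} = 1577 + \frac{1}{-84} = 1577 - \frac{1}{84} = \frac{132467}{84}$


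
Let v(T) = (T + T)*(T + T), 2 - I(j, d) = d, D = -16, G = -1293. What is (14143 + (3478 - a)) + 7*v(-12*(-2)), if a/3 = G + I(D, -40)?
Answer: 37502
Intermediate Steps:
I(j, d) = 2 - d
v(T) = 4*T² (v(T) = (2*T)*(2*T) = 4*T²)
a = -3753 (a = 3*(-1293 + (2 - 1*(-40))) = 3*(-1293 + (2 + 40)) = 3*(-1293 + 42) = 3*(-1251) = -3753)
(14143 + (3478 - a)) + 7*v(-12*(-2)) = (14143 + (3478 - 1*(-3753))) + 7*(4*(-12*(-2))²) = (14143 + (3478 + 3753)) + 7*(4*24²) = (14143 + 7231) + 7*(4*576) = 21374 + 7*2304 = 21374 + 16128 = 37502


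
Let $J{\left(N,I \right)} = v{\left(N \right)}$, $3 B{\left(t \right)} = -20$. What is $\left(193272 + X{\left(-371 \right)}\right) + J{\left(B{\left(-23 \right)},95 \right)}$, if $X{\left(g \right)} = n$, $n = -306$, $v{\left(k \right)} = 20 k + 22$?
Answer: $\frac{578564}{3} \approx 1.9285 \cdot 10^{5}$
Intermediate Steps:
$v{\left(k \right)} = 22 + 20 k$
$B{\left(t \right)} = - \frac{20}{3}$ ($B{\left(t \right)} = \frac{1}{3} \left(-20\right) = - \frac{20}{3}$)
$J{\left(N,I \right)} = 22 + 20 N$
$X{\left(g \right)} = -306$
$\left(193272 + X{\left(-371 \right)}\right) + J{\left(B{\left(-23 \right)},95 \right)} = \left(193272 - 306\right) + \left(22 + 20 \left(- \frac{20}{3}\right)\right) = 192966 + \left(22 - \frac{400}{3}\right) = 192966 - \frac{334}{3} = \frac{578564}{3}$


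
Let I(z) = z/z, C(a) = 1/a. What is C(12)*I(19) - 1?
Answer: -11/12 ≈ -0.91667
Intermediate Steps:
I(z) = 1
C(12)*I(19) - 1 = 1/12 - 1 = -11/12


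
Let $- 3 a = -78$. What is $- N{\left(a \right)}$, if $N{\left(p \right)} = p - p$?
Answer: $0$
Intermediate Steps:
$a = 26$ ($a = \left(- \frac{1}{3}\right) \left(-78\right) = 26$)
$N{\left(p \right)} = 0$
$- N{\left(a \right)} = \left(-1\right) 0 = 0$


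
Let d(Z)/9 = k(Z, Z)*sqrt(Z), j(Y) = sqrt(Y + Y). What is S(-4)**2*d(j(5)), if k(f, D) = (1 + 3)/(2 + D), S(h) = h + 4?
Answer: 0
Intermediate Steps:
S(h) = 4 + h
k(f, D) = 4/(2 + D)
j(Y) = sqrt(2)*sqrt(Y) (j(Y) = sqrt(2*Y) = sqrt(2)*sqrt(Y))
d(Z) = 36*sqrt(Z)/(2 + Z) (d(Z) = 9*((4/(2 + Z))*sqrt(Z)) = 9*(4*sqrt(Z)/(2 + Z)) = 36*sqrt(Z)/(2 + Z))
S(-4)**2*d(j(5)) = (4 - 4)**2*(36*sqrt(sqrt(2)*sqrt(5))/(2 + sqrt(2)*sqrt(5))) = 0**2*(36*sqrt(sqrt(10))/(2 + sqrt(10))) = 0*(36*10**(1/4)/(2 + sqrt(10))) = 0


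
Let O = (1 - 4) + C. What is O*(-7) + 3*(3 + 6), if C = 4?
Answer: 20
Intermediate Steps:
O = 1 (O = (1 - 4) + 4 = -3 + 4 = 1)
O*(-7) + 3*(3 + 6) = 1*(-7) + 3*(3 + 6) = -7 + 3*9 = -7 + 27 = 20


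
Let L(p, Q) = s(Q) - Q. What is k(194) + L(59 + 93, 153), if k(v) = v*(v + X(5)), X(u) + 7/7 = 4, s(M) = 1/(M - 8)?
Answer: 5519426/145 ≈ 38065.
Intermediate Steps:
s(M) = 1/(-8 + M)
X(u) = 3 (X(u) = -1 + 4 = 3)
k(v) = v*(3 + v) (k(v) = v*(v + 3) = v*(3 + v))
L(p, Q) = 1/(-8 + Q) - Q
k(194) + L(59 + 93, 153) = 194*(3 + 194) + (1 - 1*153*(-8 + 153))/(-8 + 153) = 194*197 + (1 - 1*153*145)/145 = 38218 + (1 - 22185)/145 = 38218 + (1/145)*(-22184) = 38218 - 22184/145 = 5519426/145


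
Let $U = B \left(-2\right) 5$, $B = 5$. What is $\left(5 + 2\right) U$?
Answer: $-350$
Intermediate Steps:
$U = -50$ ($U = 5 \left(-2\right) 5 = \left(-10\right) 5 = -50$)
$\left(5 + 2\right) U = \left(5 + 2\right) \left(-50\right) = 7 \left(-50\right) = -350$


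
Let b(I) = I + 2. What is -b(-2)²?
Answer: 0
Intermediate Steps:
b(I) = 2 + I
-b(-2)² = -(2 - 2)² = -1*0² = -1*0 = 0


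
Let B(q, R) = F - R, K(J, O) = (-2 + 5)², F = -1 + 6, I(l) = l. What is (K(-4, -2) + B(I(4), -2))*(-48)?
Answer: -768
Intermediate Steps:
F = 5
K(J, O) = 9 (K(J, O) = 3² = 9)
B(q, R) = 5 - R
(K(-4, -2) + B(I(4), -2))*(-48) = (9 + (5 - 1*(-2)))*(-48) = (9 + (5 + 2))*(-48) = (9 + 7)*(-48) = 16*(-48) = -768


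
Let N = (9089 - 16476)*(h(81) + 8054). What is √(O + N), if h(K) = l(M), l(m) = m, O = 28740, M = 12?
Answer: I*√59554802 ≈ 7717.2*I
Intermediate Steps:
h(K) = 12
N = -59583542 (N = (9089 - 16476)*(12 + 8054) = -7387*8066 = -59583542)
√(O + N) = √(28740 - 59583542) = √(-59554802) = I*√59554802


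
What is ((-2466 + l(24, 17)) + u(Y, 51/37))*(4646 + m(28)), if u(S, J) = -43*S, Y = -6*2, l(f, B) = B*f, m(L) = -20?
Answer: -7133292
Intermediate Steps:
Y = -12
((-2466 + l(24, 17)) + u(Y, 51/37))*(4646 + m(28)) = ((-2466 + 17*24) - 43*(-12))*(4646 - 20) = ((-2466 + 408) + 516)*4626 = (-2058 + 516)*4626 = -1542*4626 = -7133292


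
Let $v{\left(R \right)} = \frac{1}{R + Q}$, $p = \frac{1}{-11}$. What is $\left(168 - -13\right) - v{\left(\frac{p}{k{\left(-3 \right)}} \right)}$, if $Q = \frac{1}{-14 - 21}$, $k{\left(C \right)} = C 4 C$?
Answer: $\frac{91871}{431} \approx 213.16$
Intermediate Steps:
$k{\left(C \right)} = 4 C^{2}$ ($k{\left(C \right)} = 4 C C = 4 C^{2}$)
$p = - \frac{1}{11} \approx -0.090909$
$Q = - \frac{1}{35}$ ($Q = \frac{1}{-35} = - \frac{1}{35} \approx -0.028571$)
$v{\left(R \right)} = \frac{1}{- \frac{1}{35} + R}$ ($v{\left(R \right)} = \frac{1}{R - \frac{1}{35}} = \frac{1}{- \frac{1}{35} + R}$)
$\left(168 - -13\right) - v{\left(\frac{p}{k{\left(-3 \right)}} \right)} = \left(168 - -13\right) - \frac{35}{-1 + 35 \left(- \frac{1}{11 \cdot 4 \left(-3\right)^{2}}\right)} = \left(168 + 13\right) - \frac{35}{-1 + 35 \left(- \frac{1}{11 \cdot 4 \cdot 9}\right)} = 181 - \frac{35}{-1 + 35 \left(- \frac{1}{11 \cdot 36}\right)} = 181 - \frac{35}{-1 + 35 \left(\left(- \frac{1}{11}\right) \frac{1}{36}\right)} = 181 - \frac{35}{-1 + 35 \left(- \frac{1}{396}\right)} = 181 - \frac{35}{-1 - \frac{35}{396}} = 181 - \frac{35}{- \frac{431}{396}} = 181 - 35 \left(- \frac{396}{431}\right) = 181 - - \frac{13860}{431} = 181 + \frac{13860}{431} = \frac{91871}{431}$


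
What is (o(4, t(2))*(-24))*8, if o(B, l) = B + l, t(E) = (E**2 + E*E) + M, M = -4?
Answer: -1536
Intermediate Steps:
t(E) = -4 + 2*E**2 (t(E) = (E**2 + E*E) - 4 = (E**2 + E**2) - 4 = 2*E**2 - 4 = -4 + 2*E**2)
(o(4, t(2))*(-24))*8 = ((4 + (-4 + 2*2**2))*(-24))*8 = ((4 + (-4 + 2*4))*(-24))*8 = ((4 + (-4 + 8))*(-24))*8 = ((4 + 4)*(-24))*8 = (8*(-24))*8 = -192*8 = -1536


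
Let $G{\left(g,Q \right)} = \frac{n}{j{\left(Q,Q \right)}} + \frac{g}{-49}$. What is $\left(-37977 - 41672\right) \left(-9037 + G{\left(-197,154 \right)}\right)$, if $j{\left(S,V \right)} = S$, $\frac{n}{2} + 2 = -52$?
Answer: $\frac{387823246946}{539} \approx 7.1952 \cdot 10^{8}$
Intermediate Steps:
$n = -108$ ($n = -4 + 2 \left(-52\right) = -4 - 104 = -108$)
$G{\left(g,Q \right)} = - \frac{108}{Q} - \frac{g}{49}$ ($G{\left(g,Q \right)} = - \frac{108}{Q} + \frac{g}{-49} = - \frac{108}{Q} + g \left(- \frac{1}{49}\right) = - \frac{108}{Q} - \frac{g}{49}$)
$\left(-37977 - 41672\right) \left(-9037 + G{\left(-197,154 \right)}\right) = \left(-37977 - 41672\right) \left(-9037 - \left(- \frac{197}{49} + \frac{108}{154}\right)\right) = - 79649 \left(-9037 + \left(\left(-108\right) \frac{1}{154} + \frac{197}{49}\right)\right) = - 79649 \left(-9037 + \left(- \frac{54}{77} + \frac{197}{49}\right)\right) = - 79649 \left(-9037 + \frac{1789}{539}\right) = \left(-79649\right) \left(- \frac{4869154}{539}\right) = \frac{387823246946}{539}$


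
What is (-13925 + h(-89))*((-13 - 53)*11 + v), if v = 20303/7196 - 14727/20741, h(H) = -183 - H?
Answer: 841934807205/82964 ≈ 1.0148e+7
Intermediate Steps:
v = 175169/82964 (v = 20303*(1/7196) - 14727*1/20741 = 79/28 - 14727/20741 = 175169/82964 ≈ 2.1114)
(-13925 + h(-89))*((-13 - 53)*11 + v) = (-13925 + (-183 - 1*(-89)))*((-13 - 53)*11 + 175169/82964) = (-13925 + (-183 + 89))*(-66*11 + 175169/82964) = (-13925 - 94)*(-726 + 175169/82964) = -14019*(-60056695/82964) = 841934807205/82964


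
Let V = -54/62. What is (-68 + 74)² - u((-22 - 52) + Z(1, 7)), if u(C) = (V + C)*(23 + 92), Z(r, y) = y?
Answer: 243076/31 ≈ 7841.2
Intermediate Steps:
V = -27/31 (V = -54*1/62 = -27/31 ≈ -0.87097)
u(C) = -3105/31 + 115*C (u(C) = (-27/31 + C)*(23 + 92) = (-27/31 + C)*115 = -3105/31 + 115*C)
(-68 + 74)² - u((-22 - 52) + Z(1, 7)) = (-68 + 74)² - (-3105/31 + 115*((-22 - 52) + 7)) = 6² - (-3105/31 + 115*(-74 + 7)) = 36 - (-3105/31 + 115*(-67)) = 36 - (-3105/31 - 7705) = 36 - 1*(-241960/31) = 36 + 241960/31 = 243076/31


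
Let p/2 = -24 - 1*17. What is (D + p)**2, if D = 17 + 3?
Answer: 3844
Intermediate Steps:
D = 20
p = -82 (p = 2*(-24 - 1*17) = 2*(-24 - 17) = 2*(-41) = -82)
(D + p)**2 = (20 - 82)**2 = (-62)**2 = 3844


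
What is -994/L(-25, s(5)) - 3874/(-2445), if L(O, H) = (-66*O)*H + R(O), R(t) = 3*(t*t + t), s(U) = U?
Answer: 405593/273025 ≈ 1.4856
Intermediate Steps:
R(t) = 3*t + 3*t² (R(t) = 3*(t² + t) = 3*(t + t²) = 3*t + 3*t²)
L(O, H) = -66*H*O + 3*O*(1 + O) (L(O, H) = (-66*O)*H + 3*O*(1 + O) = -66*H*O + 3*O*(1 + O))
-994/L(-25, s(5)) - 3874/(-2445) = -994*(-1/(75*(1 - 25 - 22*5))) - 3874/(-2445) = -994*(-1/(75*(1 - 25 - 110))) - 3874*(-1/2445) = -994/(3*(-25)*(-134)) + 3874/2445 = -994/10050 + 3874/2445 = -994*1/10050 + 3874/2445 = -497/5025 + 3874/2445 = 405593/273025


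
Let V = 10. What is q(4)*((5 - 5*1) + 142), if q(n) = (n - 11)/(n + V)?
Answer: -71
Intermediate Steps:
q(n) = (-11 + n)/(10 + n) (q(n) = (n - 11)/(n + 10) = (-11 + n)/(10 + n))
q(4)*((5 - 5*1) + 142) = ((-11 + 4)/(10 + 4))*((5 - 5*1) + 142) = (-7/14)*((5 - 5) + 142) = ((1/14)*(-7))*(0 + 142) = -1/2*142 = -71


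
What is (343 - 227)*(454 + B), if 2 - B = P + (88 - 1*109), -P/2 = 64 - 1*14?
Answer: 66932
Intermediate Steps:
P = -100 (P = -2*(64 - 1*14) = -2*(64 - 14) = -2*50 = -100)
B = 123 (B = 2 - (-100 + (88 - 1*109)) = 2 - (-100 + (88 - 109)) = 2 - (-100 - 21) = 2 - 1*(-121) = 2 + 121 = 123)
(343 - 227)*(454 + B) = (343 - 227)*(454 + 123) = 116*577 = 66932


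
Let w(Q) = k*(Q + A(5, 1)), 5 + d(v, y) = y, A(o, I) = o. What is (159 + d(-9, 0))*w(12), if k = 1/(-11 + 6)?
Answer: -2618/5 ≈ -523.60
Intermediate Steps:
d(v, y) = -5 + y
k = -1/5 (k = 1/(-5) = -1/5 ≈ -0.20000)
w(Q) = -1 - Q/5 (w(Q) = -(Q + 5)/5 = -(5 + Q)/5 = -1 - Q/5)
(159 + d(-9, 0))*w(12) = (159 + (-5 + 0))*(-1 - 1/5*12) = (159 - 5)*(-1 - 12/5) = 154*(-17/5) = -2618/5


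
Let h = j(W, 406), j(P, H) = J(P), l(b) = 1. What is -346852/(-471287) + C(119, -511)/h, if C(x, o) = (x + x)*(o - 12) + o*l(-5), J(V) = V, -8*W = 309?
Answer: 471337622828/145627683 ≈ 3236.6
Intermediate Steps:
W = -309/8 (W = -1/8*309 = -309/8 ≈ -38.625)
j(P, H) = P
h = -309/8 ≈ -38.625
C(x, o) = o + 2*x*(-12 + o) (C(x, o) = (x + x)*(o - 12) + o*1 = (2*x)*(-12 + o) + o = 2*x*(-12 + o) + o = o + 2*x*(-12 + o))
-346852/(-471287) + C(119, -511)/h = -346852/(-471287) + (-511 - 24*119 + 2*(-511)*119)/(-309/8) = -346852*(-1/471287) + (-511 - 2856 - 121618)*(-8/309) = 346852/471287 - 124985*(-8/309) = 346852/471287 + 999880/309 = 471337622828/145627683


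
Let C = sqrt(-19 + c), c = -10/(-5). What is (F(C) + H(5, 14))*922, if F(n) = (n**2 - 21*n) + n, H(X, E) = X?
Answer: -11064 - 18440*I*sqrt(17) ≈ -11064.0 - 76030.0*I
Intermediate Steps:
c = 2 (c = -10*(-1/5) = 2)
C = I*sqrt(17) (C = sqrt(-19 + 2) = sqrt(-17) = I*sqrt(17) ≈ 4.1231*I)
F(n) = n**2 - 20*n
(F(C) + H(5, 14))*922 = ((I*sqrt(17))*(-20 + I*sqrt(17)) + 5)*922 = (I*sqrt(17)*(-20 + I*sqrt(17)) + 5)*922 = (5 + I*sqrt(17)*(-20 + I*sqrt(17)))*922 = 4610 + 922*I*sqrt(17)*(-20 + I*sqrt(17))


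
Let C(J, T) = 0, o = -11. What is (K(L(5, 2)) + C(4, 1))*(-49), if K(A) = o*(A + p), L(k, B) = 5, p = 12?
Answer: 9163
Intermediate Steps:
K(A) = -132 - 11*A (K(A) = -11*(A + 12) = -11*(12 + A) = -132 - 11*A)
(K(L(5, 2)) + C(4, 1))*(-49) = ((-132 - 11*5) + 0)*(-49) = ((-132 - 55) + 0)*(-49) = (-187 + 0)*(-49) = -187*(-49) = 9163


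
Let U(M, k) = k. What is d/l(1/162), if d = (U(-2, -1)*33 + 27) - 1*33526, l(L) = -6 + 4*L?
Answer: 679023/121 ≈ 5611.8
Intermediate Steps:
d = -33532 (d = (-1*33 + 27) - 1*33526 = (-33 + 27) - 33526 = -6 - 33526 = -33532)
d/l(1/162) = -33532/(-6 + 4/162) = -33532/(-6 + 4*(1/162)) = -33532/(-6 + 2/81) = -33532/(-484/81) = -33532*(-81/484) = 679023/121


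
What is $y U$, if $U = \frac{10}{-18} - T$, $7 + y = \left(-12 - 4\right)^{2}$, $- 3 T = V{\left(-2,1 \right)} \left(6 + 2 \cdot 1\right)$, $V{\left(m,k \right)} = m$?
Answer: $- \frac{4399}{3} \approx -1466.3$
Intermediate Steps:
$T = \frac{16}{3}$ ($T = - \frac{\left(-2\right) \left(6 + 2 \cdot 1\right)}{3} = - \frac{\left(-2\right) \left(6 + 2\right)}{3} = - \frac{\left(-2\right) 8}{3} = \left(- \frac{1}{3}\right) \left(-16\right) = \frac{16}{3} \approx 5.3333$)
$y = 249$ ($y = -7 + \left(-12 - 4\right)^{2} = -7 + \left(-16\right)^{2} = -7 + 256 = 249$)
$U = - \frac{53}{9}$ ($U = \frac{10}{-18} - \frac{16}{3} = 10 \left(- \frac{1}{18}\right) - \frac{16}{3} = - \frac{5}{9} - \frac{16}{3} = - \frac{53}{9} \approx -5.8889$)
$y U = 249 \left(- \frac{53}{9}\right) = - \frac{4399}{3}$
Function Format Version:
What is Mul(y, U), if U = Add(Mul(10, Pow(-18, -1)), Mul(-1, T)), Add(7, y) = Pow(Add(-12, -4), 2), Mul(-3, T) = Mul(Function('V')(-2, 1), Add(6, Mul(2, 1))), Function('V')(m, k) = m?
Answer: Rational(-4399, 3) ≈ -1466.3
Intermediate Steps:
T = Rational(16, 3) (T = Mul(Rational(-1, 3), Mul(-2, Add(6, Mul(2, 1)))) = Mul(Rational(-1, 3), Mul(-2, Add(6, 2))) = Mul(Rational(-1, 3), Mul(-2, 8)) = Mul(Rational(-1, 3), -16) = Rational(16, 3) ≈ 5.3333)
y = 249 (y = Add(-7, Pow(Add(-12, -4), 2)) = Add(-7, Pow(-16, 2)) = Add(-7, 256) = 249)
U = Rational(-53, 9) (U = Add(Mul(10, Pow(-18, -1)), Mul(-1, Rational(16, 3))) = Add(Mul(10, Rational(-1, 18)), Rational(-16, 3)) = Add(Rational(-5, 9), Rational(-16, 3)) = Rational(-53, 9) ≈ -5.8889)
Mul(y, U) = Mul(249, Rational(-53, 9)) = Rational(-4399, 3)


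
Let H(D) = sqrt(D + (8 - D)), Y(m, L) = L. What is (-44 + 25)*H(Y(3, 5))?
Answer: -38*sqrt(2) ≈ -53.740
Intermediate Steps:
H(D) = 2*sqrt(2) (H(D) = sqrt(8) = 2*sqrt(2))
(-44 + 25)*H(Y(3, 5)) = (-44 + 25)*(2*sqrt(2)) = -38*sqrt(2)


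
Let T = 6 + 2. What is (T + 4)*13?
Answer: 156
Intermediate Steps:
T = 8
(T + 4)*13 = (8 + 4)*13 = 12*13 = 156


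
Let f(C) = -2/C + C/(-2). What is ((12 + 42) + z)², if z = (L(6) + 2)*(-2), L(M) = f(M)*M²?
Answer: 84100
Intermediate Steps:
f(C) = -2/C - C/2 (f(C) = -2/C + C*(-½) = -2/C - C/2)
L(M) = M²*(-2/M - M/2) (L(M) = (-2/M - M/2)*M² = M²*(-2/M - M/2))
z = 236 (z = (-½*6*(4 + 6²) + 2)*(-2) = (-½*6*(4 + 36) + 2)*(-2) = (-½*6*40 + 2)*(-2) = (-120 + 2)*(-2) = -118*(-2) = 236)
((12 + 42) + z)² = ((12 + 42) + 236)² = (54 + 236)² = 290² = 84100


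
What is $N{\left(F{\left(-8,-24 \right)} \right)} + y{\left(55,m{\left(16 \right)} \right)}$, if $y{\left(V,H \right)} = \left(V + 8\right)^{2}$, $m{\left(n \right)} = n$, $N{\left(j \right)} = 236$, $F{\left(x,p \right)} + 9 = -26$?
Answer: $4205$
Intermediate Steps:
$F{\left(x,p \right)} = -35$ ($F{\left(x,p \right)} = -9 - 26 = -35$)
$y{\left(V,H \right)} = \left(8 + V\right)^{2}$
$N{\left(F{\left(-8,-24 \right)} \right)} + y{\left(55,m{\left(16 \right)} \right)} = 236 + \left(8 + 55\right)^{2} = 236 + 63^{2} = 236 + 3969 = 4205$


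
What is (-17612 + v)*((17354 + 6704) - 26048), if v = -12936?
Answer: 60790520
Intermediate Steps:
(-17612 + v)*((17354 + 6704) - 26048) = (-17612 - 12936)*((17354 + 6704) - 26048) = -30548*(24058 - 26048) = -30548*(-1990) = 60790520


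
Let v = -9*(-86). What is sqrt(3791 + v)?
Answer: sqrt(4565) ≈ 67.565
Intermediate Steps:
v = 774
sqrt(3791 + v) = sqrt(3791 + 774) = sqrt(4565)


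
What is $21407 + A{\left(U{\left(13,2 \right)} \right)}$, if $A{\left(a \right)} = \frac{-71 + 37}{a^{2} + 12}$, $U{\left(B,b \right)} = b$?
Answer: $\frac{171239}{8} \approx 21405.0$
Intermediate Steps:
$A{\left(a \right)} = - \frac{34}{12 + a^{2}}$
$21407 + A{\left(U{\left(13,2 \right)} \right)} = 21407 - \frac{34}{12 + 2^{2}} = 21407 - \frac{34}{12 + 4} = 21407 - \frac{34}{16} = 21407 - \frac{17}{8} = \frac{171239}{8}$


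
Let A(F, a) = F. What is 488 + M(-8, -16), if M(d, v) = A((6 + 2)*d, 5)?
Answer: 424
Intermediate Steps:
M(d, v) = 8*d (M(d, v) = (6 + 2)*d = 8*d)
488 + M(-8, -16) = 488 + 8*(-8) = 488 - 64 = 424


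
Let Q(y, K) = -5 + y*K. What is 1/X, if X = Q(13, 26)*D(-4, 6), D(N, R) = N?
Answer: -1/1332 ≈ -0.00075075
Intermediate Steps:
Q(y, K) = -5 + K*y
X = -1332 (X = (-5 + 26*13)*(-4) = (-5 + 338)*(-4) = 333*(-4) = -1332)
1/X = 1/(-1332) = -1/1332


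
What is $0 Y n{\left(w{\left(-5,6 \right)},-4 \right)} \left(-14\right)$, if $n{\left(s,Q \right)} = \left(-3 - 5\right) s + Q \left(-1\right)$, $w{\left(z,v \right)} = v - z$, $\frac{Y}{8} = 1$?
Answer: $0$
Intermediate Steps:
$Y = 8$ ($Y = 8 \cdot 1 = 8$)
$n{\left(s,Q \right)} = - Q - 8 s$ ($n{\left(s,Q \right)} = - 8 s - Q = - Q - 8 s$)
$0 Y n{\left(w{\left(-5,6 \right)},-4 \right)} \left(-14\right) = 0 \cdot 8 \left(\left(-1\right) \left(-4\right) - 8 \left(6 - -5\right)\right) \left(-14\right) = 0 \left(4 - 8 \left(6 + 5\right)\right) \left(-14\right) = 0 \left(4 - 88\right) \left(-14\right) = 0 \left(-84\right) \left(-14\right) = 0 \left(-14\right) = 0$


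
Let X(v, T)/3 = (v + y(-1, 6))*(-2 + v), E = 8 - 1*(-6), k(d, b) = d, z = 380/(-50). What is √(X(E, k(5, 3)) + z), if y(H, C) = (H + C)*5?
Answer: √34910/5 ≈ 37.368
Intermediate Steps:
z = -38/5 (z = 380*(-1/50) = -38/5 ≈ -7.6000)
y(H, C) = 5*C + 5*H (y(H, C) = (C + H)*5 = 5*C + 5*H)
E = 14 (E = 8 + 6 = 14)
X(v, T) = 3*(-2 + v)*(25 + v) (X(v, T) = 3*((v + (5*6 + 5*(-1)))*(-2 + v)) = 3*((v + (30 - 5))*(-2 + v)) = 3*((v + 25)*(-2 + v)) = 3*((25 + v)*(-2 + v)) = 3*((-2 + v)*(25 + v)) = 3*(-2 + v)*(25 + v))
√(X(E, k(5, 3)) + z) = √((-150 + 3*14² + 69*14) - 38/5) = √((-150 + 3*196 + 966) - 38/5) = √((-150 + 588 + 966) - 38/5) = √(1404 - 38/5) = √(6982/5) = √34910/5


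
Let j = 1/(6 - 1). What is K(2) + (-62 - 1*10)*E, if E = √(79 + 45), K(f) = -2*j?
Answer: -⅖ - 144*√31 ≈ -802.16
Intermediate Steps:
j = ⅕ (j = 1/5 = ⅕ ≈ 0.20000)
K(f) = -⅖ (K(f) = -2*⅕ = -⅖)
E = 2*√31 (E = √124 = 2*√31 ≈ 11.136)
K(2) + (-62 - 1*10)*E = -⅖ + (-62 - 1*10)*(2*√31) = -⅖ + (-62 - 10)*(2*√31) = -⅖ - 144*√31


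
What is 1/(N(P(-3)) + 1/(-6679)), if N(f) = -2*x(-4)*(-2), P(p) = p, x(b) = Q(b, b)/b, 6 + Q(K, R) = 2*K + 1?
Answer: 6679/86826 ≈ 0.076924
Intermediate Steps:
Q(K, R) = -5 + 2*K (Q(K, R) = -6 + (2*K + 1) = -6 + (1 + 2*K) = -5 + 2*K)
x(b) = (-5 + 2*b)/b
N(f) = 13 (N(f) = -2*(2 - 5/(-4))*(-2) = -2*(2 - 5*(-1/4))*(-2) = -2*(2 + 5/4)*(-2) = -2*13/4*(-2) = -13/2*(-2) = 13)
1/(N(P(-3)) + 1/(-6679)) = 1/(13 + 1/(-6679)) = 1/(13 - 1/6679) = 1/(86826/6679) = 6679/86826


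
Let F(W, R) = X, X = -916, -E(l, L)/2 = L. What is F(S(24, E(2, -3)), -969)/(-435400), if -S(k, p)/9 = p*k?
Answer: 229/108850 ≈ 0.0021038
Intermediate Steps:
E(l, L) = -2*L
S(k, p) = -9*k*p (S(k, p) = -9*p*k = -9*k*p)
F(W, R) = -916
F(S(24, E(2, -3)), -969)/(-435400) = -916/(-435400) = -916*(-1/435400) = 229/108850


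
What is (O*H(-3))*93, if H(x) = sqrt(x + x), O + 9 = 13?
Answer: 372*I*sqrt(6) ≈ 911.21*I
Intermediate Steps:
O = 4 (O = -9 + 13 = 4)
H(x) = sqrt(2)*sqrt(x) (H(x) = sqrt(2*x) = sqrt(2)*sqrt(x))
(O*H(-3))*93 = (4*(sqrt(2)*sqrt(-3)))*93 = (4*(sqrt(2)*(I*sqrt(3))))*93 = (4*(I*sqrt(6)))*93 = (4*I*sqrt(6))*93 = 372*I*sqrt(6)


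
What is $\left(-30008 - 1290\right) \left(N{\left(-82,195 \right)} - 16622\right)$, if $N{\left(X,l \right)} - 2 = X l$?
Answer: $1020627780$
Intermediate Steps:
$N{\left(X,l \right)} = 2 + X l$
$\left(-30008 - 1290\right) \left(N{\left(-82,195 \right)} - 16622\right) = \left(-30008 - 1290\right) \left(\left(2 - 15990\right) - 16622\right) = - 31298 \left(\left(2 - 15990\right) - 16622\right) = - 31298 \left(-15988 - 16622\right) = \left(-31298\right) \left(-32610\right) = 1020627780$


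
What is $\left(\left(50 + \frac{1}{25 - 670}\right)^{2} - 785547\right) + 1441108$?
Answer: $\frac{273769763026}{416025} \approx 6.5806 \cdot 10^{5}$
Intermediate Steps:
$\left(\left(50 + \frac{1}{25 - 670}\right)^{2} - 785547\right) + 1441108 = \left(\left(50 + \frac{1}{-645}\right)^{2} - 785547\right) + 1441108 = \left(\left(50 - \frac{1}{645}\right)^{2} - 785547\right) + 1441108 = \left(\left(\frac{32249}{645}\right)^{2} - 785547\right) + 1441108 = \left(\frac{1039998001}{416025} - 785547\right) + 1441108 = - \frac{325767192674}{416025} + 1441108 = \frac{273769763026}{416025}$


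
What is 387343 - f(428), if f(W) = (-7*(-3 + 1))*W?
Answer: 381351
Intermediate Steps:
f(W) = 14*W (f(W) = (-7*(-2))*W = 14*W)
387343 - f(428) = 387343 - 14*428 = 387343 - 1*5992 = 387343 - 5992 = 381351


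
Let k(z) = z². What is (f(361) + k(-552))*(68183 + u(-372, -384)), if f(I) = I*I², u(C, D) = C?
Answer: 3210890519435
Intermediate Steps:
f(I) = I³
(f(361) + k(-552))*(68183 + u(-372, -384)) = (361³ + (-552)²)*(68183 - 372) = (47045881 + 304704)*67811 = 47350585*67811 = 3210890519435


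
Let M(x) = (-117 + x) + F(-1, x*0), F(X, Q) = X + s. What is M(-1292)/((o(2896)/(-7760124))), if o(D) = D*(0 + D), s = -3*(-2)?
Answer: 680950881/524176 ≈ 1299.1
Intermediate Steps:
s = 6
F(X, Q) = 6 + X (F(X, Q) = X + 6 = 6 + X)
o(D) = D² (o(D) = D*D = D²)
M(x) = -112 + x (M(x) = (-117 + x) + (6 - 1) = (-117 + x) + 5 = -112 + x)
M(-1292)/((o(2896)/(-7760124))) = (-112 - 1292)/((2896²/(-7760124))) = -1404/(8386816*(-1/7760124)) = -1404/(-2096704/1940031) = -1404*(-1940031/2096704) = 680950881/524176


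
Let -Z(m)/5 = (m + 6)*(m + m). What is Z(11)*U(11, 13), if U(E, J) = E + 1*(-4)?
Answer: -13090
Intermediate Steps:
U(E, J) = -4 + E (U(E, J) = E - 4 = -4 + E)
Z(m) = -10*m*(6 + m) (Z(m) = -5*(m + 6)*(m + m) = -5*(6 + m)*2*m = -10*m*(6 + m))
Z(11)*U(11, 13) = (-10*11*(6 + 11))*(-4 + 11) = -10*11*17*7 = -1870*7 = -13090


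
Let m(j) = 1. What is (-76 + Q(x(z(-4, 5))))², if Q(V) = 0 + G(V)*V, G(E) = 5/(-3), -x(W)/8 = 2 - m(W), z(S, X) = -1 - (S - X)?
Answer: 35344/9 ≈ 3927.1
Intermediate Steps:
z(S, X) = -1 + X - S (z(S, X) = -1 + (X - S) = -1 + X - S)
x(W) = -8 (x(W) = -8*(2 - 1*1) = -8*(2 - 1) = -8*1 = -8)
G(E) = -5/3 (G(E) = 5*(-⅓) = -5/3)
Q(V) = -5*V/3 (Q(V) = 0 - 5*V/3 = -5*V/3)
(-76 + Q(x(z(-4, 5))))² = (-76 - 5/3*(-8))² = (-76 + 40/3)² = (-188/3)² = 35344/9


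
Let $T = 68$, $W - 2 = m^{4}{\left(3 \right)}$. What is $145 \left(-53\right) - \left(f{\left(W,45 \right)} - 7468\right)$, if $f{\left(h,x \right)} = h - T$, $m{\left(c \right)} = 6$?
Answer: $-1447$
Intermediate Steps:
$W = 1298$ ($W = 2 + 6^{4} = 2 + 1296 = 1298$)
$f{\left(h,x \right)} = -68 + h$ ($f{\left(h,x \right)} = h - 68 = -68 + h$)
$145 \left(-53\right) - \left(f{\left(W,45 \right)} - 7468\right) = 145 \left(-53\right) - \left(\left(-68 + 1298\right) - 7468\right) = -7685 - \left(1230 - 7468\right) = -7685 - -6238 = -7685 + 6238 = -1447$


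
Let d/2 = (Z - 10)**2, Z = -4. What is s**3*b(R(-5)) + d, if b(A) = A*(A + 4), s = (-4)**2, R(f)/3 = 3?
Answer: 479624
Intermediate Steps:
R(f) = 9 (R(f) = 3*3 = 9)
s = 16
b(A) = A*(4 + A)
d = 392 (d = 2*(-4 - 10)**2 = 2*(-14)**2 = 2*196 = 392)
s**3*b(R(-5)) + d = 16**3*(9*(4 + 9)) + 392 = 4096*(9*13) + 392 = 4096*117 + 392 = 479232 + 392 = 479624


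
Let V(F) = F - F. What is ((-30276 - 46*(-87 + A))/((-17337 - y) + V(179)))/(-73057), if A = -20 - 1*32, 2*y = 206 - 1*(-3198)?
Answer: -23882/1390932223 ≈ -1.7170e-5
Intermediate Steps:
y = 1702 (y = (206 - 1*(-3198))/2 = (206 + 3198)/2 = (½)*3404 = 1702)
V(F) = 0
A = -52 (A = -20 - 32 = -52)
((-30276 - 46*(-87 + A))/((-17337 - y) + V(179)))/(-73057) = ((-30276 - 46*(-87 - 52))/((-17337 - 1*1702) + 0))/(-73057) = ((-30276 - 46*(-139))/((-17337 - 1702) + 0))*(-1/73057) = ((-30276 + 6394)/(-19039 + 0))*(-1/73057) = -23882/(-19039)*(-1/73057) = -23882*(-1/19039)*(-1/73057) = (23882/19039)*(-1/73057) = -23882/1390932223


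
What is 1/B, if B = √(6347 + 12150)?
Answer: √18497/18497 ≈ 0.0073527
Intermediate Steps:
B = √18497 ≈ 136.00
1/B = 1/(√18497) = √18497/18497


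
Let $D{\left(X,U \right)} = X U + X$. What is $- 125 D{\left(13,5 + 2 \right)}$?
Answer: $-13000$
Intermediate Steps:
$D{\left(X,U \right)} = X + U X$ ($D{\left(X,U \right)} = U X + X = X + U X$)
$- 125 D{\left(13,5 + 2 \right)} = - 125 \cdot 13 \left(1 + \left(5 + 2\right)\right) = - 125 \cdot 13 \left(1 + 7\right) = - 125 \cdot 13 \cdot 8 = \left(-125\right) 104 = -13000$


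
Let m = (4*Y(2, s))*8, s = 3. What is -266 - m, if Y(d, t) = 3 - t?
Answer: -266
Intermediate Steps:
m = 0 (m = (4*(3 - 1*3))*8 = (4*(3 - 3))*8 = (4*0)*8 = 0*8 = 0)
-266 - m = -266 - 1*0 = -266 + 0 = -266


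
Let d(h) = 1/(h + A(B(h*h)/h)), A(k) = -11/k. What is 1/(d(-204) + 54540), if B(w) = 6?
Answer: 170/9271801 ≈ 1.8335e-5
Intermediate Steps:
d(h) = -6/(5*h) (d(h) = 1/(h - 11*h/6) = 1/(-5*h/6) = -6/(5*h))
1/(d(-204) + 54540) = 1/(-6/5/(-204) + 54540) = 1/(-6/5*(-1/204) + 54540) = 1/(1/170 + 54540) = 1/(9271801/170) = 170/9271801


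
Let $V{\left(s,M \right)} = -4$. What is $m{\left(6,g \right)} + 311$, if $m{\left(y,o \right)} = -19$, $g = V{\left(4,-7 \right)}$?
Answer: $292$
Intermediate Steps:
$g = -4$
$m{\left(6,g \right)} + 311 = -19 + 311 = 292$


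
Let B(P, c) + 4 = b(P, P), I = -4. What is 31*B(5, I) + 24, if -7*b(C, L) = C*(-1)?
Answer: -545/7 ≈ -77.857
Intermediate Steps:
b(C, L) = C/7 (b(C, L) = -C*(-1)/7 = -(-1)*C/7 = C/7)
B(P, c) = -4 + P/7
31*B(5, I) + 24 = 31*(-4 + (1/7)*5) + 24 = 31*(-4 + 5/7) + 24 = 31*(-23/7) + 24 = -713/7 + 24 = -545/7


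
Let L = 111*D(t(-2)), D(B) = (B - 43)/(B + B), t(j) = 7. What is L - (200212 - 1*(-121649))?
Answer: -2255025/7 ≈ -3.2215e+5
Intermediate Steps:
D(B) = (-43 + B)/(2*B) (D(B) = (-43 + B)/((2*B)) = (-43 + B)*(1/(2*B)) = (-43 + B)/(2*B))
L = -1998/7 (L = 111*((½)*(-43 + 7)/7) = 111*((½)*(⅐)*(-36)) = 111*(-18/7) = -1998/7 ≈ -285.43)
L - (200212 - 1*(-121649)) = -1998/7 - (200212 - 1*(-121649)) = -1998/7 - (200212 + 121649) = -1998/7 - 1*321861 = -1998/7 - 321861 = -2255025/7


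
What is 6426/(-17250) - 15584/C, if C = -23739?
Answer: 19379531/68249625 ≈ 0.28395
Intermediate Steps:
6426/(-17250) - 15584/C = 6426/(-17250) - 15584/(-23739) = 6426*(-1/17250) - 15584*(-1/23739) = -1071/2875 + 15584/23739 = 19379531/68249625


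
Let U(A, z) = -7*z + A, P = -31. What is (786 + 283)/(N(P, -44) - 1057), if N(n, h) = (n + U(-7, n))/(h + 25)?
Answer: -20311/20262 ≈ -1.0024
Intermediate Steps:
U(A, z) = A - 7*z
N(n, h) = (-7 - 6*n)/(25 + h) (N(n, h) = (n + (-7 - 7*n))/(h + 25) = (-7 - 6*n)/(25 + h))
(786 + 283)/(N(P, -44) - 1057) = (786 + 283)/((-7 - 6*(-31))/(25 - 44) - 1057) = 1069/((-7 + 186)/(-19) - 1057) = 1069/(-1/19*179 - 1057) = 1069/(-179/19 - 1057) = 1069/(-20262/19) = 1069*(-19/20262) = -20311/20262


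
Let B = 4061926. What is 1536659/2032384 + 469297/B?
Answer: 3597793429641/4127696705792 ≈ 0.87162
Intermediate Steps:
1536659/2032384 + 469297/B = 1536659/2032384 + 469297/4061926 = 3597793429641/4127696705792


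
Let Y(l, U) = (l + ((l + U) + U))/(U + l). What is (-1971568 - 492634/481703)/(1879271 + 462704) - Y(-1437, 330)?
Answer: -3205983479788/1128136383425 ≈ -2.8418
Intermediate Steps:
Y(l, U) = (2*U + 2*l)/(U + l) (Y(l, U) = (l + ((U + l) + U))/(U + l) = (l + (l + 2*U))/(U + l) = (2*U + 2*l)/(U + l))
(-1971568 - 492634/481703)/(1879271 + 462704) - Y(-1437, 330) = (-1971568 - 492634/481703)/(1879271 + 462704) - 1*2 = (-1971568 - 492634*1/481703)/2341975 - 2 = (-1971568 - 492634/481703)*(1/2341975) - 2 = -949710712938/481703*1/2341975 - 2 = -949710712938/1128136383425 - 2 = -3205983479788/1128136383425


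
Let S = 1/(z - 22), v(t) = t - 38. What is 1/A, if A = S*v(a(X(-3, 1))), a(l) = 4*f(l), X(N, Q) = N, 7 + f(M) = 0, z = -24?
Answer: 23/33 ≈ 0.69697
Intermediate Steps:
f(M) = -7 (f(M) = -7 + 0 = -7)
a(l) = -28 (a(l) = 4*(-7) = -28)
v(t) = -38 + t
S = -1/46 (S = 1/(-24 - 22) = 1/(-46) = -1/46 ≈ -0.021739)
A = 33/23 (A = -(-38 - 28)/46 = -1/46*(-66) = 33/23 ≈ 1.4348)
1/A = 1/(33/23) = 23/33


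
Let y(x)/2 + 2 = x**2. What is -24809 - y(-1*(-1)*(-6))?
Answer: -24877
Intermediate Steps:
y(x) = -4 + 2*x**2
-24809 - y(-1*(-1)*(-6)) = -24809 - (-4 + 2*(-1*(-1)*(-6))**2) = -24809 - (-4 + 2*(1*(-6))**2) = -24809 - (-4 + 2*(-6)**2) = -24809 - (-4 + 2*36) = -24809 - (-4 + 72) = -24809 - 1*68 = -24809 - 68 = -24877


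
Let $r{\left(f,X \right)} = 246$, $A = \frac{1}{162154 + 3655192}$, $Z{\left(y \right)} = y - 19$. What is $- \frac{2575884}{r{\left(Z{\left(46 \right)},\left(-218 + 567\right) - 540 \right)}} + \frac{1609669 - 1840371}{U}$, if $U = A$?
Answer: $- \frac{36107444061886}{41} \approx -8.8067 \cdot 10^{11}$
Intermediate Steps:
$Z{\left(y \right)} = -19 + y$
$A = \frac{1}{3817346} \approx 2.6196 \cdot 10^{-7}$
$U = \frac{1}{3817346} \approx 2.6196 \cdot 10^{-7}$
$- \frac{2575884}{r{\left(Z{\left(46 \right)},\left(-218 + 567\right) - 540 \right)}} + \frac{1609669 - 1840371}{U} = - \frac{2575884}{246} + \left(1609669 - 1840371\right) \frac{1}{\frac{1}{3817346}} = \left(-2575884\right) \frac{1}{246} - 880669356892 = - \frac{429314}{41} - 880669356892 = - \frac{36107444061886}{41}$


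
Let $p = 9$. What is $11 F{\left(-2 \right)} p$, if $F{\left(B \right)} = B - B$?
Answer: $0$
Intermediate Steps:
$F{\left(B \right)} = 0$
$11 F{\left(-2 \right)} p = 11 \cdot 0 \cdot 9 = 0 \cdot 9 = 0$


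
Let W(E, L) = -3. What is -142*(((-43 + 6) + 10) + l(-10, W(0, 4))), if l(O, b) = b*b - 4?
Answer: 3124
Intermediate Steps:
l(O, b) = -4 + b**2 (l(O, b) = b**2 - 4 = -4 + b**2)
-142*(((-43 + 6) + 10) + l(-10, W(0, 4))) = -142*(((-43 + 6) + 10) + (-4 + (-3)**2)) = -142*((-37 + 10) + (-4 + 9)) = -142*(-27 + 5) = -142*(-22) = 3124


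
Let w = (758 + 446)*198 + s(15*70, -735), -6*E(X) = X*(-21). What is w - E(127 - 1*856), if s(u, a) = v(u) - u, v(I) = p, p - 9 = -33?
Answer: 479739/2 ≈ 2.3987e+5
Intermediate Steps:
p = -24 (p = 9 - 33 = -24)
v(I) = -24
s(u, a) = -24 - u
E(X) = 7*X/2 (E(X) = -X*(-21)/6 = -(-7)*X/2 = 7*X/2)
w = 237318 (w = (758 + 446)*198 + (-24 - 15*70) = 1204*198 + (-24 - 1*1050) = 238392 + (-24 - 1050) = 238392 - 1074 = 237318)
w - E(127 - 1*856) = 237318 - 7*(127 - 1*856)/2 = 237318 - 7*(127 - 856)/2 = 237318 - 7*(-729)/2 = 237318 - 1*(-5103/2) = 237318 + 5103/2 = 479739/2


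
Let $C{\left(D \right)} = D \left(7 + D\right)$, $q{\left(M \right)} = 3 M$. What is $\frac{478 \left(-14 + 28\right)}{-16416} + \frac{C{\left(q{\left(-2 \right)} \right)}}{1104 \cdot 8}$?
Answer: $- \frac{308345}{755136} \approx -0.40833$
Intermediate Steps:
$\frac{478 \left(-14 + 28\right)}{-16416} + \frac{C{\left(q{\left(-2 \right)} \right)}}{1104 \cdot 8} = \frac{478 \left(-14 + 28\right)}{-16416} + \frac{3 \left(-2\right) \left(7 + 3 \left(-2\right)\right)}{1104 \cdot 8} = 478 \cdot 14 \left(- \frac{1}{16416}\right) + \frac{\left(-6\right) \left(7 - 6\right)}{8832} = 6692 \left(- \frac{1}{16416}\right) + \left(-6\right) 1 \cdot \frac{1}{8832} = - \frac{1673}{4104} - \frac{1}{1472} = - \frac{308345}{755136}$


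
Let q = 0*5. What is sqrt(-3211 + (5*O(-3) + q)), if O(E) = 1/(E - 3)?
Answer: I*sqrt(115626)/6 ≈ 56.673*I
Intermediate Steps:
q = 0
O(E) = 1/(-3 + E)
sqrt(-3211 + (5*O(-3) + q)) = sqrt(-3211 + (5/(-3 - 3) + 0)) = sqrt(-3211 + (5/(-6) + 0)) = sqrt(-3211 + (5*(-1/6) + 0)) = sqrt(-3211 + (-5/6 + 0)) = sqrt(-3211 - 5/6) = sqrt(-19271/6) = I*sqrt(115626)/6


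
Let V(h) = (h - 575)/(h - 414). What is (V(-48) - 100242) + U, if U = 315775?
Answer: 14225267/66 ≈ 2.1553e+5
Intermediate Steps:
V(h) = (-575 + h)/(-414 + h)
(V(-48) - 100242) + U = ((-575 - 48)/(-414 - 48) - 100242) + 315775 = (-623/(-462) - 100242) + 315775 = (-1/462*(-623) - 100242) + 315775 = (89/66 - 100242) + 315775 = -6615883/66 + 315775 = 14225267/66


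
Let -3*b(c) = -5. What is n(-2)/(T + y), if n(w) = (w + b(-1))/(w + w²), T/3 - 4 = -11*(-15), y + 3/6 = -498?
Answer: -1/51 ≈ -0.019608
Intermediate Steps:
y = -997/2 (y = -½ - 498 = -997/2 ≈ -498.50)
b(c) = 5/3 (b(c) = -⅓*(-5) = 5/3)
T = 507 (T = 12 + 3*(-11*(-15)) = 12 + 3*165 = 12 + 495 = 507)
n(w) = (5/3 + w)/(w + w²) (n(w) = (w + 5/3)/(w + w²) = (5/3 + w)/(w + w²))
n(-2)/(T + y) = ((5/3 - 2)/((-2)*(1 - 2)))/(507 - 997/2) = (-½*(-⅓)/(-1))/(17/2) = -½*(-1)*(-⅓)*(2/17) = -⅙*2/17 = -1/51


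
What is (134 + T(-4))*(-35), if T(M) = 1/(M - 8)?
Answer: -56245/12 ≈ -4687.1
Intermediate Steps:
T(M) = 1/(-8 + M)
(134 + T(-4))*(-35) = (134 + 1/(-8 - 4))*(-35) = (134 + 1/(-12))*(-35) = (134 - 1/12)*(-35) = (1607/12)*(-35) = -56245/12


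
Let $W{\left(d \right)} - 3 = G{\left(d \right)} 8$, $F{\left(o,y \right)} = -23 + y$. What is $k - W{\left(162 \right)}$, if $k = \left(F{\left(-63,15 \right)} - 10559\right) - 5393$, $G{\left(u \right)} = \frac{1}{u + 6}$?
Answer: $- \frac{335224}{21} \approx -15963.0$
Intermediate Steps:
$G{\left(u \right)} = \frac{1}{6 + u}$
$W{\left(d \right)} = 3 + \frac{8}{6 + d}$ ($W{\left(d \right)} = 3 + \frac{1}{6 + d} 8 = 3 + \frac{8}{6 + d}$)
$k = -15960$ ($k = \left(\left(-23 + 15\right) - 10559\right) - 5393 = \left(-8 - 10559\right) - 5393 = -10567 - 5393 = -15960$)
$k - W{\left(162 \right)} = -15960 - \frac{26 + 3 \cdot 162}{6 + 162} = -15960 - \frac{26 + 486}{168} = -15960 - \frac{1}{168} \cdot 512 = -15960 - \frac{64}{21} = - \frac{335224}{21}$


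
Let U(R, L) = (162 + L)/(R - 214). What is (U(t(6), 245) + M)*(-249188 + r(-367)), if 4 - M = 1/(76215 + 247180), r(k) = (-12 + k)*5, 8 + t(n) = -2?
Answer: -5672321185039/10348640 ≈ -5.4812e+5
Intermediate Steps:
t(n) = -10 (t(n) = -8 - 2 = -10)
U(R, L) = (162 + L)/(-214 + R)
r(k) = -60 + 5*k
M = 1293579/323395 (M = 4 - 1/(76215 + 247180) = 4 - 1/323395 = 1293579/323395 ≈ 4.0000)
(U(t(6), 245) + M)*(-249188 + r(-367)) = ((162 + 245)/(-214 - 10) + 1293579/323395)*(-249188 + (-60 + 5*(-367))) = (407/(-224) + 1293579/323395)*(-249188 + (-60 - 1835)) = (-1/224*407 + 1293579/323395)*(-249188 - 1895) = (-407/224 + 1293579/323395)*(-251083) = (158139931/72440480)*(-251083) = -5672321185039/10348640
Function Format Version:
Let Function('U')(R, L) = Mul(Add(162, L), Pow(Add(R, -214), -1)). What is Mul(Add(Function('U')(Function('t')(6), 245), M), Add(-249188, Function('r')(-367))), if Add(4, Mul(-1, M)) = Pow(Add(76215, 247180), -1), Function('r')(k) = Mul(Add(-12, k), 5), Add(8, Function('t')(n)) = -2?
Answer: Rational(-5672321185039, 10348640) ≈ -5.4812e+5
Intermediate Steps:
Function('t')(n) = -10 (Function('t')(n) = Add(-8, -2) = -10)
Function('U')(R, L) = Mul(Pow(Add(-214, R), -1), Add(162, L)) (Function('U')(R, L) = Mul(Add(162, L), Pow(Add(-214, R), -1)) = Mul(Pow(Add(-214, R), -1), Add(162, L)))
Function('r')(k) = Add(-60, Mul(5, k))
M = Rational(1293579, 323395) (M = Add(4, Mul(-1, Pow(Add(76215, 247180), -1))) = Add(4, Mul(-1, Pow(323395, -1))) = Add(4, Mul(-1, Rational(1, 323395))) = Add(4, Rational(-1, 323395)) = Rational(1293579, 323395) ≈ 4.0000)
Mul(Add(Function('U')(Function('t')(6), 245), M), Add(-249188, Function('r')(-367))) = Mul(Add(Mul(Pow(Add(-214, -10), -1), Add(162, 245)), Rational(1293579, 323395)), Add(-249188, Add(-60, Mul(5, -367)))) = Mul(Add(Mul(Pow(-224, -1), 407), Rational(1293579, 323395)), Add(-249188, Add(-60, -1835))) = Mul(Add(Mul(Rational(-1, 224), 407), Rational(1293579, 323395)), Add(-249188, -1895)) = Mul(Add(Rational(-407, 224), Rational(1293579, 323395)), -251083) = Mul(Rational(158139931, 72440480), -251083) = Rational(-5672321185039, 10348640)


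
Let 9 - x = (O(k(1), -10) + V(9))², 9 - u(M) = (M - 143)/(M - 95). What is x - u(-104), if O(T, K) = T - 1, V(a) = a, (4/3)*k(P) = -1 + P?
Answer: -12489/199 ≈ -62.759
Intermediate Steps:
k(P) = -¾ + 3*P/4 (k(P) = 3*(-1 + P)/4 = -¾ + 3*P/4)
O(T, K) = -1 + T
u(M) = 9 - (-143 + M)/(-95 + M) (u(M) = 9 - (M - 143)/(M - 95) = 9 - (-143 + M)/(-95 + M))
x = -55 (x = 9 - ((-1 + (-¾ + (¾)*1)) + 9)² = 9 - ((-1 + (-¾ + ¾)) + 9)² = 9 - ((-1 + 0) + 9)² = 9 - (-1 + 9)² = 9 - 1*8² = 9 - 1*64 = 9 - 64 = -55)
x - u(-104) = -55 - 8*(-89 - 104)/(-95 - 104) = -55 - 8*(-193)/(-199) = -55 - 8*(-1)*(-193)/199 = -55 - 1*1544/199 = -55 - 1544/199 = -12489/199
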